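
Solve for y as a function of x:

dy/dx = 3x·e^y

Separating variables and integrating:
-e^(-y) = 3x²/2 + C

General solution: y = -ln(C - 3x²/2)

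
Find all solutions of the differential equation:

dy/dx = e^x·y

Separating variables and integrating:
ln|y| = e^x + C

General solution: y = Ce^(e^x)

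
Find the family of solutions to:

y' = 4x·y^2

Separating variables and integrating:
-1/y = 2x^2 + C

General solution: y^-1 = -2x^2 + C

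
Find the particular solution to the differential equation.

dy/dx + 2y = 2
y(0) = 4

General solution: y = 1 + Ce^(-2x)
Applying y(0) = 4: C = 4 - 1 = 3
Particular solution: y = 1 + 3e^(-2x)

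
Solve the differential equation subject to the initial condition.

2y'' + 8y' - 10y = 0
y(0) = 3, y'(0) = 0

General solution: y = C₁e^x + C₂e^(-5x)
Applying ICs: C₁ = 5/2, C₂ = 1/2
Particular solution: y = (5/2)e^x + (1/2)e^(-5x)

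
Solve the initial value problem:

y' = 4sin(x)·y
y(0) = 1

General solution: y = Ce^(-4cos(x))
Applying IC y(0) = 1:
Particular solution: y = e^(4(1-cos(x)))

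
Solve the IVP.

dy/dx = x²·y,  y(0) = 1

General solution: y = Ce^(x³/3)
Applying IC y(0) = 1:
Particular solution: y = e^(x³/3)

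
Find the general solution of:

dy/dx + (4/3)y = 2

Using integrating factor method:

General solution: y = 3/2 + Ce^(-4x/3)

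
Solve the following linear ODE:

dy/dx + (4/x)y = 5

Using integrating factor method:

General solution: y = x + Cx^(-4)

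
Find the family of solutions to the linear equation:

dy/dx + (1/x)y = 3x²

Using integrating factor method:

General solution: y = (3/4)x^3 + C/x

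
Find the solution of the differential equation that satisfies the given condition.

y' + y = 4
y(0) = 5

General solution: y = 4 + Ce^(-x)
Applying y(0) = 5: C = 5 - 4 = 1
Particular solution: y = 4 + e^(-x)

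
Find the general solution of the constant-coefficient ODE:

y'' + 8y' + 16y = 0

Characteristic equation: r² + 8r + 16 = 0
Factored: (r + 4)² = 0
Repeated root: r = -4
General solution: y = (C₁ + C₂x)e^(-4x)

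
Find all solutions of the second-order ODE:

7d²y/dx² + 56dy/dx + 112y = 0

Characteristic equation: 7r² + 56r + 112 = 0
Divide by 7: r² + 8r + 16 = 0
Factored: (r + 4)² = 0
Repeated root: r = -4
General solution: y = (C₁ + C₂x)e^(-4x)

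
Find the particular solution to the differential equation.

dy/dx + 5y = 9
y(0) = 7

General solution: y = 9/5 + Ce^(-5x)
Applying y(0) = 7: C = 7 - 9/5 = 26/5
Particular solution: y = 9/5 + (26/5)e^(-5x)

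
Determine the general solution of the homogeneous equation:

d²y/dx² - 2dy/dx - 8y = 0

Characteristic equation: r² - 2r - 8 = 0
Roots: r = 4, -2 (distinct real)
General solution: y = C₁e^(4x) + C₂e^(-2x)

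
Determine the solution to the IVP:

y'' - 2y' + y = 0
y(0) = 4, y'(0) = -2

General solution: y = (C₁ + C₂x)e^x
Repeated root r = 1
Applying ICs: C₁ = 4, C₂ = -6
Particular solution: y = (4 - 6x)e^x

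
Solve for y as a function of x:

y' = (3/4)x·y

Separating variables and integrating:
ln|y| = 3x^2/8 + C

General solution: y = Ce^(3x^2/8)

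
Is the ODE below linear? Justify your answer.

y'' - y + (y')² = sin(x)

No. Nonlinear ((y')² term)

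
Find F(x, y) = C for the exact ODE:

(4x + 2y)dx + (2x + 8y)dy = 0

Verify exactness: ∂M/∂y = ∂N/∂x ✓
Find F(x,y) such that ∂F/∂x = M, ∂F/∂y = N
Solution: 2x² + 2xy + 4y² = C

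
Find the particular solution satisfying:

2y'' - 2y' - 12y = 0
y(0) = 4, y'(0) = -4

General solution: y = C₁e^(3x) + C₂e^(-2x)
Applying ICs: C₁ = 4/5, C₂ = 16/5
Particular solution: y = (4/5)e^(3x) + (16/5)e^(-2x)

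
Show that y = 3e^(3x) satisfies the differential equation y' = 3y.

Verification:
y = 3e^(3x)
y' = 9e^(3x)
3y = 9e^(3x)
y' = 3y ✓

Yes, it is a solution.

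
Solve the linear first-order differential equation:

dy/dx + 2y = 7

Using integrating factor method:

General solution: y = 7/2 + Ce^(-2x)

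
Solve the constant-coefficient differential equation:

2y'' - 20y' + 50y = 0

Characteristic equation: 2r² - 20r + 50 = 0
Divide by 2: r² - 10r + 25 = 0
Factored: (r - 5)² = 0
Repeated root: r = 5
General solution: y = (C₁ + C₂x)e^(5x)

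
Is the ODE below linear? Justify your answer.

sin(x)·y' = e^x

Yes. Linear (y and its derivatives appear to the first power only, no products of y terms)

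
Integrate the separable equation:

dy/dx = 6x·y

Separating variables and integrating:
ln|y| = 3x^2 + C

General solution: y = Ce^(3x^2)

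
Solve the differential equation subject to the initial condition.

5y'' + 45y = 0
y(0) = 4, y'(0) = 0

General solution: y = C₁cos(3x) + C₂sin(3x)
Complex roots r = ±3i
Applying ICs: C₁ = 4, C₂ = 0
Particular solution: y = 4cos(3x)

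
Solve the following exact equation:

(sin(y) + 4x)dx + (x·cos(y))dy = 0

Verify exactness: ∂M/∂y = ∂N/∂x ✓
Find F(x,y) such that ∂F/∂x = M, ∂F/∂y = N
Solution: x·sin(y) + 2x² = C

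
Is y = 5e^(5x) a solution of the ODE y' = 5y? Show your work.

Verification:
y = 5e^(5x)
y' = 25e^(5x)
5y = 25e^(5x)
y' = 5y ✓

Yes, it is a solution.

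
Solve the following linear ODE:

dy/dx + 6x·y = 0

Using integrating factor method:

General solution: y = Ce^(-3x^2)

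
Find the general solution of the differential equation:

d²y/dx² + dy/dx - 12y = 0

Characteristic equation: r² + r - 12 = 0
Roots: r = 3, -4 (distinct real)
General solution: y = C₁e^(3x) + C₂e^(-4x)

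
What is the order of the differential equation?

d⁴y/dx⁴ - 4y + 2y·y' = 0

The order is 4 (highest derivative is of order 4).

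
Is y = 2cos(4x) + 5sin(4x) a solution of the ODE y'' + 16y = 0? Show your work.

Verification:
y'' = -32cos(4x) - 80sin(4x)
y'' + 16y = 0 ✓

Yes, it is a solution.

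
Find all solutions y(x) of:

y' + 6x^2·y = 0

Using integrating factor method:

General solution: y = Ce^(-2x^3)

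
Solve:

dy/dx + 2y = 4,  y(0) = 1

General solution: y = 2 + Ce^(-2x)
Applying y(0) = 1: C = 1 - 2 = -1
Particular solution: y = 2 - e^(-2x)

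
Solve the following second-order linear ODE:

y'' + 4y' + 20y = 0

Characteristic equation: r² + 4r + 20 = 0
Roots: r = -2 ± 4i (complex conjugates)
General solution: y = e^(-2x)(C₁cos(4x) + C₂sin(4x))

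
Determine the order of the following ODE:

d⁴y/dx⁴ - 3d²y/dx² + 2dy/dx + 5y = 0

The order is 4 (highest derivative is of order 4).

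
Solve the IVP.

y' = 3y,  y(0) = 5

General solution: y = Ce^(3x)
Applying IC y(0) = 5:
Particular solution: y = 5e^(3x)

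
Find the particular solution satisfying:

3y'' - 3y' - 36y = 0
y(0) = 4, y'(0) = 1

General solution: y = C₁e^(4x) + C₂e^(-3x)
Applying ICs: C₁ = 13/7, C₂ = 15/7
Particular solution: y = (13/7)e^(4x) + (15/7)e^(-3x)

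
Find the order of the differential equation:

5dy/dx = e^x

The order is 1 (highest derivative is of order 1).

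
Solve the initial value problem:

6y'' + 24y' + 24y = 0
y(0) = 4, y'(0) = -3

General solution: y = (C₁ + C₂x)e^(-2x)
Repeated root r = -2
Applying ICs: C₁ = 4, C₂ = 5
Particular solution: y = (4 + 5x)e^(-2x)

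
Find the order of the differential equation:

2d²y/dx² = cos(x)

The order is 2 (highest derivative is of order 2).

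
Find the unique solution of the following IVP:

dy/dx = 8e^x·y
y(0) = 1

General solution: y = Ce^(8e^x)
Applying IC y(0) = 1:
Particular solution: y = e^(8(e^x - 1))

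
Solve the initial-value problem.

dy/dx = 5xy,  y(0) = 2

General solution: y = Ce^(5x²/2)
Applying IC y(0) = 2:
Particular solution: y = 2e^(5x²/2)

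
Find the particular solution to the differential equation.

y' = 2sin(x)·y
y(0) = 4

General solution: y = Ce^(-2cos(x))
Applying IC y(0) = 4:
Particular solution: y = 4e^(2(1-cos(x)))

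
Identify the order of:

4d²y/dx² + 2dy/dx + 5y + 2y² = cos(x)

The order is 2 (highest derivative is of order 2).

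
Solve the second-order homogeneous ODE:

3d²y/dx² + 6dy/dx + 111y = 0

Characteristic equation: 3r² + 6r + 111 = 0
Divide by 3: r² + 2r + 37 = 0
Roots: r = -1 ± 6i (complex conjugates)
General solution: y = e^(-x)(C₁cos(6x) + C₂sin(6x))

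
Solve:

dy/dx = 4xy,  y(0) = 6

General solution: y = Ce^(2x²)
Applying IC y(0) = 6:
Particular solution: y = 6e^(2x²)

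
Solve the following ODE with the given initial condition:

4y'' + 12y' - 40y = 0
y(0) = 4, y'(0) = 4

General solution: y = C₁e^(2x) + C₂e^(-5x)
Applying ICs: C₁ = 24/7, C₂ = 4/7
Particular solution: y = (24/7)e^(2x) + (4/7)e^(-5x)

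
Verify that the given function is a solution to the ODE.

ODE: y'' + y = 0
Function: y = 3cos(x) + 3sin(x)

Verification:
y'' = -3cos(x) - 3sin(x)
y'' + y = 0 ✓

Yes, it is a solution.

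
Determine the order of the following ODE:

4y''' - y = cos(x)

The order is 3 (highest derivative is of order 3).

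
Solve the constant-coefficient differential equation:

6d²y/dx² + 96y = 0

Characteristic equation: 6r² + 96 = 0
Divide by 6: r² + 16 = 0
Roots: r = ±4i (complex conjugates)
General solution: y = C₁cos(4x) + C₂sin(4x)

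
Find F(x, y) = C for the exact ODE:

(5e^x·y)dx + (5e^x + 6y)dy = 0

Verify exactness: ∂M/∂y = ∂N/∂x ✓
Find F(x,y) such that ∂F/∂x = M, ∂F/∂y = N
Solution: 5e^x·y + 3y² = C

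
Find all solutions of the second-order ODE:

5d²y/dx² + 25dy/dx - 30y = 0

Characteristic equation: 5r² + 25r - 30 = 0
Divide by 5: r² + 5r - 6 = 0
Roots: r = 1, -6 (distinct real)
General solution: y = C₁e^x + C₂e^(-6x)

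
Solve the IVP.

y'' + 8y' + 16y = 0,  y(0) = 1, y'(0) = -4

General solution: y = (C₁ + C₂x)e^(-4x)
Repeated root r = -4
Applying ICs: C₁ = 1, C₂ = 0
Particular solution: y = e^(-4x)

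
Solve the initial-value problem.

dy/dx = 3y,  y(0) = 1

General solution: y = Ce^(3x)
Applying IC y(0) = 1:
Particular solution: y = e^(3x)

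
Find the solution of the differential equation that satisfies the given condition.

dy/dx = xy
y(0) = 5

General solution: y = Ce^(x²/2)
Applying IC y(0) = 5:
Particular solution: y = 5e^(x²/2)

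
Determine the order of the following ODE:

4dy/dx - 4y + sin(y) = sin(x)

The order is 1 (highest derivative is of order 1).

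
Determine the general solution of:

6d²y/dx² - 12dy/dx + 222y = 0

Characteristic equation: 6r² - 12r + 222 = 0
Divide by 6: r² - 2r + 37 = 0
Roots: r = 1 ± 6i (complex conjugates)
General solution: y = e^x(C₁cos(6x) + C₂sin(6x))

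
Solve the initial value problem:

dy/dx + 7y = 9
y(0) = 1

General solution: y = 9/7 + Ce^(-7x)
Applying y(0) = 1: C = 1 - 9/7 = -2/7
Particular solution: y = 9/7 - (2/7)e^(-7x)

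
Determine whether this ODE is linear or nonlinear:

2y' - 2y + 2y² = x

Nonlinear (y² term)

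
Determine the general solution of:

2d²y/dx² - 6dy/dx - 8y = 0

Characteristic equation: 2r² - 6r - 8 = 0
Divide by 2: r² - 3r - 4 = 0
Roots: r = 4, -1 (distinct real)
General solution: y = C₁e^(4x) + C₂e^(-x)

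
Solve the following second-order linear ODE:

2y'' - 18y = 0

Characteristic equation: 2r² - 18 = 0
Divide by 2: r² - 9 = 0
Roots: r = 3, -3 (distinct real)
General solution: y = C₁e^(3x) + C₂e^(-3x)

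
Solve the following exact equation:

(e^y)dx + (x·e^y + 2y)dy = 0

Verify exactness: ∂M/∂y = ∂N/∂x ✓
Find F(x,y) such that ∂F/∂x = M, ∂F/∂y = N
Solution: x·e^y + y² = C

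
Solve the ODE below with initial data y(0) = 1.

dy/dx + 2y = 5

General solution: y = 5/2 + Ce^(-2x)
Applying y(0) = 1: C = 1 - 5/2 = -3/2
Particular solution: y = 5/2 - (3/2)e^(-2x)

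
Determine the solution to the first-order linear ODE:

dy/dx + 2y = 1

Using integrating factor method:

General solution: y = 1/2 + Ce^(-2x)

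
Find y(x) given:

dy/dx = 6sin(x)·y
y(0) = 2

General solution: y = Ce^(-6cos(x))
Applying IC y(0) = 2:
Particular solution: y = 2e^(6(1-cos(x)))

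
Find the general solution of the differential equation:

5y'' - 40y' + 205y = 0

Characteristic equation: 5r² - 40r + 205 = 0
Divide by 5: r² - 8r + 41 = 0
Roots: r = 4 ± 5i (complex conjugates)
General solution: y = e^(4x)(C₁cos(5x) + C₂sin(5x))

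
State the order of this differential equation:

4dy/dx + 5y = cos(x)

The order is 1 (highest derivative is of order 1).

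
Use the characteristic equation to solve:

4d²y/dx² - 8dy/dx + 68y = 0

Characteristic equation: 4r² - 8r + 68 = 0
Divide by 4: r² - 2r + 17 = 0
Roots: r = 1 ± 4i (complex conjugates)
General solution: y = e^x(C₁cos(4x) + C₂sin(4x))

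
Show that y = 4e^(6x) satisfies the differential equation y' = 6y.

Verification:
y = 4e^(6x)
y' = 24e^(6x)
6y = 24e^(6x)
y' = 6y ✓

Yes, it is a solution.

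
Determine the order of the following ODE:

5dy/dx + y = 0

The order is 1 (highest derivative is of order 1).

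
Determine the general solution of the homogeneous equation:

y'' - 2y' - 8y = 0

Characteristic equation: r² - 2r - 8 = 0
Roots: r = 4, -2 (distinct real)
General solution: y = C₁e^(4x) + C₂e^(-2x)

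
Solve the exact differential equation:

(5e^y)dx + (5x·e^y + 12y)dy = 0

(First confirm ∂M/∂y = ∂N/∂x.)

Verify exactness: ∂M/∂y = ∂N/∂x ✓
Find F(x,y) such that ∂F/∂x = M, ∂F/∂y = N
Solution: 5x·e^y + 6y² = C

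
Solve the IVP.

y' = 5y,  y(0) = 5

General solution: y = Ce^(5x)
Applying IC y(0) = 5:
Particular solution: y = 5e^(5x)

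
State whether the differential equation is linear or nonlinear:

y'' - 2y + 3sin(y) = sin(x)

Nonlinear (sin(y) is nonlinear in y)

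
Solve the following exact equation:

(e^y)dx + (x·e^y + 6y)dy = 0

Verify exactness: ∂M/∂y = ∂N/∂x ✓
Find F(x,y) such that ∂F/∂x = M, ∂F/∂y = N
Solution: x·e^y + 3y² = C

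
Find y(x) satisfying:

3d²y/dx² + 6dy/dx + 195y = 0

Characteristic equation: 3r² + 6r + 195 = 0
Divide by 3: r² + 2r + 65 = 0
Roots: r = -1 ± 8i (complex conjugates)
General solution: y = e^(-x)(C₁cos(8x) + C₂sin(8x))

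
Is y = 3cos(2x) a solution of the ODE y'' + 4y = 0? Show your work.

Verification:
y'' = -12cos(2x)
y'' + 4y = 0 ✓

Yes, it is a solution.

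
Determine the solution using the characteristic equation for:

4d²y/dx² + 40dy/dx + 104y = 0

Characteristic equation: 4r² + 40r + 104 = 0
Divide by 4: r² + 10r + 26 = 0
Roots: r = -5 ± i (complex conjugates)
General solution: y = e^(-5x)(C₁cos(x) + C₂sin(x))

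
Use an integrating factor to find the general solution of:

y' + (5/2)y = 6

Using integrating factor method:

General solution: y = 12/5 + Ce^(-5x/2)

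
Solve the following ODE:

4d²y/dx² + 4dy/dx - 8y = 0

Characteristic equation: 4r² + 4r - 8 = 0
Divide by 4: r² + r - 2 = 0
Roots: r = 1, -2 (distinct real)
General solution: y = C₁e^x + C₂e^(-2x)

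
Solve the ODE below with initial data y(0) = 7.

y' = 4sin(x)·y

General solution: y = Ce^(-4cos(x))
Applying IC y(0) = 7:
Particular solution: y = 7e^(4(1-cos(x)))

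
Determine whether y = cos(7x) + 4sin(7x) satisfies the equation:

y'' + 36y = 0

Verification:
y'' = -49cos(7x) - 196sin(7x)
y'' + 36y ≠ 0 (frequency mismatch: got 49 instead of 36)

No, it is not a solution.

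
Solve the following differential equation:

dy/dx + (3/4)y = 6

Using integrating factor method:

General solution: y = 8 + Ce^(-3x/4)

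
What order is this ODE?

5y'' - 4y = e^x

The order is 2 (highest derivative is of order 2).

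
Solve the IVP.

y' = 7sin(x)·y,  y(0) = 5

General solution: y = Ce^(-7cos(x))
Applying IC y(0) = 5:
Particular solution: y = 5e^(7(1-cos(x)))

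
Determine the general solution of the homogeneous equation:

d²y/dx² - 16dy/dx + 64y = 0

Characteristic equation: r² - 16r + 64 = 0
Factored: (r - 8)² = 0
Repeated root: r = 8
General solution: y = (C₁ + C₂x)e^(8x)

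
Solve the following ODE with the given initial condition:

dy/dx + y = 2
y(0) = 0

General solution: y = 2 + Ce^(-x)
Applying y(0) = 0: C = 0 - 2 = -2
Particular solution: y = 2 - 2e^(-x)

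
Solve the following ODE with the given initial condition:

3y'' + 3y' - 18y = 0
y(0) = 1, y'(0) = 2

General solution: y = C₁e^(2x) + C₂e^(-3x)
Applying ICs: C₁ = 1, C₂ = 0
Particular solution: y = e^(2x)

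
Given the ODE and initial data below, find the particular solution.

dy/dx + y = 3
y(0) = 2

General solution: y = 3 + Ce^(-x)
Applying y(0) = 2: C = 2 - 3 = -1
Particular solution: y = 3 - e^(-x)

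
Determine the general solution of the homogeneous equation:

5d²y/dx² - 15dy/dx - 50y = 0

Characteristic equation: 5r² - 15r - 50 = 0
Divide by 5: r² - 3r - 10 = 0
Roots: r = 5, -2 (distinct real)
General solution: y = C₁e^(5x) + C₂e^(-2x)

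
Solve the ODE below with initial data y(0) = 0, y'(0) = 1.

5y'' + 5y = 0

General solution: y = C₁cos(x) + C₂sin(x)
Complex roots r = ±i
Applying ICs: C₁ = 0, C₂ = 1
Particular solution: y = sin(x)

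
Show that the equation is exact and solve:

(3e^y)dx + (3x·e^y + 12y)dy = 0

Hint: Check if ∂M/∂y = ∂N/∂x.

Verify exactness: ∂M/∂y = ∂N/∂x ✓
Find F(x,y) such that ∂F/∂x = M, ∂F/∂y = N
Solution: 3x·e^y + 6y² = C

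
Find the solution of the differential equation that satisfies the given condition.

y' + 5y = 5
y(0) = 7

General solution: y = 1 + Ce^(-5x)
Applying y(0) = 7: C = 7 - 1 = 6
Particular solution: y = 1 + 6e^(-5x)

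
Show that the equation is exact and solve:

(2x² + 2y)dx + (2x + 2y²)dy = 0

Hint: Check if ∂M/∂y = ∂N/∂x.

Verify exactness: ∂M/∂y = ∂N/∂x ✓
Find F(x,y) such that ∂F/∂x = M, ∂F/∂y = N
Solution: 2x³/3 + 2xy + 2y³/3 = C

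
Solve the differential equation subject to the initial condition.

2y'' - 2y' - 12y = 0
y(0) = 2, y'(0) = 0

General solution: y = C₁e^(3x) + C₂e^(-2x)
Applying ICs: C₁ = 4/5, C₂ = 6/5
Particular solution: y = (4/5)e^(3x) + (6/5)e^(-2x)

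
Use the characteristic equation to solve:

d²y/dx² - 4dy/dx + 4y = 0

Characteristic equation: r² - 4r + 4 = 0
Factored: (r - 2)² = 0
Repeated root: r = 2
General solution: y = (C₁ + C₂x)e^(2x)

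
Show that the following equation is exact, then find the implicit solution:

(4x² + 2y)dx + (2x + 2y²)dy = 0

Verify exactness: ∂M/∂y = ∂N/∂x ✓
Find F(x,y) such that ∂F/∂x = M, ∂F/∂y = N
Solution: 4x³/3 + 2xy + 2y³/3 = C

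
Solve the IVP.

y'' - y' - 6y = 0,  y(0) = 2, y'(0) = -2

General solution: y = C₁e^(3x) + C₂e^(-2x)
Applying ICs: C₁ = 2/5, C₂ = 8/5
Particular solution: y = (2/5)e^(3x) + (8/5)e^(-2x)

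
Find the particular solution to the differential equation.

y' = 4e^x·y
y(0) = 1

General solution: y = Ce^(4e^x)
Applying IC y(0) = 1:
Particular solution: y = e^(4(e^x - 1))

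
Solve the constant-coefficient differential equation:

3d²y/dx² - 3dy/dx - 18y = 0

Characteristic equation: 3r² - 3r - 18 = 0
Divide by 3: r² - r - 6 = 0
Roots: r = 3, -2 (distinct real)
General solution: y = C₁e^(3x) + C₂e^(-2x)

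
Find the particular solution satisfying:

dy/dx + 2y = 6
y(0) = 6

General solution: y = 3 + Ce^(-2x)
Applying y(0) = 6: C = 6 - 3 = 3
Particular solution: y = 3 + 3e^(-2x)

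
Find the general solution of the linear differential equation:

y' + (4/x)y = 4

Using integrating factor method:

General solution: y = (4/5)x + Cx^(-4)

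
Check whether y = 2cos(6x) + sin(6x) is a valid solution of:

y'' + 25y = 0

Verification:
y'' = -72cos(6x) - 36sin(6x)
y'' + 25y ≠ 0 (frequency mismatch: got 36 instead of 25)

No, it is not a solution.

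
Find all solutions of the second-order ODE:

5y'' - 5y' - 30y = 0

Characteristic equation: 5r² - 5r - 30 = 0
Divide by 5: r² - r - 6 = 0
Roots: r = 3, -2 (distinct real)
General solution: y = C₁e^(3x) + C₂e^(-2x)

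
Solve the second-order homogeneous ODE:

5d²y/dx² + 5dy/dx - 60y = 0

Characteristic equation: 5r² + 5r - 60 = 0
Divide by 5: r² + r - 12 = 0
Roots: r = 3, -4 (distinct real)
General solution: y = C₁e^(3x) + C₂e^(-4x)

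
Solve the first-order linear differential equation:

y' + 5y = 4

Using integrating factor method:

General solution: y = 4/5 + Ce^(-5x)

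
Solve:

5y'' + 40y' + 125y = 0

Characteristic equation: 5r² + 40r + 125 = 0
Divide by 5: r² + 8r + 25 = 0
Roots: r = -4 ± 3i (complex conjugates)
General solution: y = e^(-4x)(C₁cos(3x) + C₂sin(3x))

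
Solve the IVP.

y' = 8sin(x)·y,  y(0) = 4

General solution: y = Ce^(-8cos(x))
Applying IC y(0) = 4:
Particular solution: y = 4e^(8(1-cos(x)))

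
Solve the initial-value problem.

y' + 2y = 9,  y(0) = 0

General solution: y = 9/2 + Ce^(-2x)
Applying y(0) = 0: C = 0 - 9/2 = -9/2
Particular solution: y = 9/2 - (9/2)e^(-2x)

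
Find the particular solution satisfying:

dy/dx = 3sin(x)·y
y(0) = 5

General solution: y = Ce^(-3cos(x))
Applying IC y(0) = 5:
Particular solution: y = 5e^(3(1-cos(x)))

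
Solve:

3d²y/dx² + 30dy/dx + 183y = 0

Characteristic equation: 3r² + 30r + 183 = 0
Divide by 3: r² + 10r + 61 = 0
Roots: r = -5 ± 6i (complex conjugates)
General solution: y = e^(-5x)(C₁cos(6x) + C₂sin(6x))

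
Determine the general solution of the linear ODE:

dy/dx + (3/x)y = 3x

Using integrating factor method:

General solution: y = (3/5)x^2 + Cx^(-3)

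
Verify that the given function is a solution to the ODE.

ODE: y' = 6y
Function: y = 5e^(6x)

Verification:
y = 5e^(6x)
y' = 30e^(6x)
6y = 30e^(6x)
y' = 6y ✓

Yes, it is a solution.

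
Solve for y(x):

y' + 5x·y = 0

Using integrating factor method:

General solution: y = Ce^(-5x^2/2)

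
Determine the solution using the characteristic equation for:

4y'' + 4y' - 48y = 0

Characteristic equation: 4r² + 4r - 48 = 0
Divide by 4: r² + r - 12 = 0
Roots: r = 3, -4 (distinct real)
General solution: y = C₁e^(3x) + C₂e^(-4x)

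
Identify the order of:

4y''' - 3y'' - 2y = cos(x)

The order is 3 (highest derivative is of order 3).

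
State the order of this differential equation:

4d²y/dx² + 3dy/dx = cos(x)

The order is 2 (highest derivative is of order 2).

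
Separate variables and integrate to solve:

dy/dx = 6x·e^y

Separating variables and integrating:
-e^(-y) = 3x² + C

General solution: y = -ln(C - 3x²)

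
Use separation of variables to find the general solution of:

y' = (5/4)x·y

Separating variables and integrating:
ln|y| = 5x^2/8 + C

General solution: y = Ce^(5x^2/8)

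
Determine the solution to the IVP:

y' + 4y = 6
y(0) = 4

General solution: y = 3/2 + Ce^(-4x)
Applying y(0) = 4: C = 4 - 3/2 = 5/2
Particular solution: y = 3/2 + (5/2)e^(-4x)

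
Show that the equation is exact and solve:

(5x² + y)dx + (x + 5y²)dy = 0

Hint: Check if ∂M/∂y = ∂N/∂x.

Verify exactness: ∂M/∂y = ∂N/∂x ✓
Find F(x,y) such that ∂F/∂x = M, ∂F/∂y = N
Solution: 5x³/3 + xy + 5y³/3 = C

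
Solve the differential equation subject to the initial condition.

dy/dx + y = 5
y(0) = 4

General solution: y = 5 + Ce^(-x)
Applying y(0) = 4: C = 4 - 5 = -1
Particular solution: y = 5 - e^(-x)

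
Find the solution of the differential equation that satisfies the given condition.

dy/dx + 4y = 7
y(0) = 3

General solution: y = 7/4 + Ce^(-4x)
Applying y(0) = 3: C = 3 - 7/4 = 5/4
Particular solution: y = 7/4 + (5/4)e^(-4x)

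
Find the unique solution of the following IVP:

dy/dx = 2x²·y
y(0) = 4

General solution: y = Ce^(2x³/3)
Applying IC y(0) = 4:
Particular solution: y = 4e^(2x³/3)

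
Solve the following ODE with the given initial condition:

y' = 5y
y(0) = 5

General solution: y = Ce^(5x)
Applying IC y(0) = 5:
Particular solution: y = 5e^(5x)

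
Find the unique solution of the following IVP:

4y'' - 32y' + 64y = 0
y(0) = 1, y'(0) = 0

General solution: y = (C₁ + C₂x)e^(4x)
Repeated root r = 4
Applying ICs: C₁ = 1, C₂ = -4
Particular solution: y = (1 - 4x)e^(4x)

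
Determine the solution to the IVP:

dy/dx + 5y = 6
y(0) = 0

General solution: y = 6/5 + Ce^(-5x)
Applying y(0) = 0: C = 0 - 6/5 = -6/5
Particular solution: y = 6/5 - (6/5)e^(-5x)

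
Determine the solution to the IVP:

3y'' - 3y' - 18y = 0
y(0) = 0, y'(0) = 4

General solution: y = C₁e^(3x) + C₂e^(-2x)
Applying ICs: C₁ = 4/5, C₂ = -4/5
Particular solution: y = (4/5)e^(3x) - (4/5)e^(-2x)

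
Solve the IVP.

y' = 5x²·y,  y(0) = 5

General solution: y = Ce^(5x³/3)
Applying IC y(0) = 5:
Particular solution: y = 5e^(5x³/3)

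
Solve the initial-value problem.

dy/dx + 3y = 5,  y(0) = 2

General solution: y = 5/3 + Ce^(-3x)
Applying y(0) = 2: C = 2 - 5/3 = 1/3
Particular solution: y = 5/3 + (1/3)e^(-3x)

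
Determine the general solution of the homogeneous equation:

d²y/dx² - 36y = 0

Characteristic equation: r² - 36 = 0
Roots: r = 6, -6 (distinct real)
General solution: y = C₁e^(6x) + C₂e^(-6x)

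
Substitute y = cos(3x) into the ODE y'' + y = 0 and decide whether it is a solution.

Verification:
y'' = -9cos(3x)
y'' + y ≠ 0 (frequency mismatch: got 9 instead of 1)

No, it is not a solution.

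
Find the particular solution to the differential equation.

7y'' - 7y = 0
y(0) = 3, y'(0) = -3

General solution: y = C₁e^x + C₂e^(-x)
Applying ICs: C₁ = 0, C₂ = 3
Particular solution: y = 3e^(-x)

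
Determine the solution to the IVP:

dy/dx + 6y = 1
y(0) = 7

General solution: y = 1/6 + Ce^(-6x)
Applying y(0) = 7: C = 7 - 1/6 = 41/6
Particular solution: y = 1/6 + (41/6)e^(-6x)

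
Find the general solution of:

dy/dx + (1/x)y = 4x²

Using integrating factor method:

General solution: y = x^3 + C/x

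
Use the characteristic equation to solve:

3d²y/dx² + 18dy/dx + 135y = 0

Characteristic equation: 3r² + 18r + 135 = 0
Divide by 3: r² + 6r + 45 = 0
Roots: r = -3 ± 6i (complex conjugates)
General solution: y = e^(-3x)(C₁cos(6x) + C₂sin(6x))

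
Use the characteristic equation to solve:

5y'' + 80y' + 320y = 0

Characteristic equation: 5r² + 80r + 320 = 0
Divide by 5: r² + 16r + 64 = 0
Factored: (r + 8)² = 0
Repeated root: r = -8
General solution: y = (C₁ + C₂x)e^(-8x)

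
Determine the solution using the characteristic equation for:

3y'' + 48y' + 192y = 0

Characteristic equation: 3r² + 48r + 192 = 0
Divide by 3: r² + 16r + 64 = 0
Factored: (r + 8)² = 0
Repeated root: r = -8
General solution: y = (C₁ + C₂x)e^(-8x)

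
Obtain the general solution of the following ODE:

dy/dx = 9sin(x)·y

Separating variables and integrating:
ln|y| = -9cos(x) + C

General solution: y = Ce^(-9cos(x))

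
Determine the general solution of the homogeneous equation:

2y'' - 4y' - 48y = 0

Characteristic equation: 2r² - 4r - 48 = 0
Divide by 2: r² - 2r - 24 = 0
Roots: r = 6, -4 (distinct real)
General solution: y = C₁e^(6x) + C₂e^(-4x)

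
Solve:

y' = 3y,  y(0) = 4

General solution: y = Ce^(3x)
Applying IC y(0) = 4:
Particular solution: y = 4e^(3x)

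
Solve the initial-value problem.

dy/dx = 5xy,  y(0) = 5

General solution: y = Ce^(5x²/2)
Applying IC y(0) = 5:
Particular solution: y = 5e^(5x²/2)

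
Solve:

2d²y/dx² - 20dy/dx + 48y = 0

Characteristic equation: 2r² - 20r + 48 = 0
Divide by 2: r² - 10r + 24 = 0
Roots: r = 4, 6 (distinct real)
General solution: y = C₁e^(4x) + C₂e^(6x)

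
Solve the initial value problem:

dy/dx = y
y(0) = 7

General solution: y = Ce^x
Applying IC y(0) = 7:
Particular solution: y = 7e^x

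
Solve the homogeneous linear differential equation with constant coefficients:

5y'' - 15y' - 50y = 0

Characteristic equation: 5r² - 15r - 50 = 0
Divide by 5: r² - 3r - 10 = 0
Roots: r = 5, -2 (distinct real)
General solution: y = C₁e^(5x) + C₂e^(-2x)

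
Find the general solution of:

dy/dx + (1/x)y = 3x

Using integrating factor method:

General solution: y = x^2 + C/x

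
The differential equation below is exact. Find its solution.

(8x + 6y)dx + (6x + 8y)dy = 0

Verify exactness: ∂M/∂y = ∂N/∂x ✓
Find F(x,y) such that ∂F/∂x = M, ∂F/∂y = N
Solution: 4x² + 6xy + 4y² = C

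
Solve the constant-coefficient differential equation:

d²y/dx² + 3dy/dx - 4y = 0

Characteristic equation: r² + 3r - 4 = 0
Roots: r = 1, -4 (distinct real)
General solution: y = C₁e^x + C₂e^(-4x)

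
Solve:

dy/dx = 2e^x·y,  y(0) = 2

General solution: y = Ce^(2e^x)
Applying IC y(0) = 2:
Particular solution: y = 2e^(2(e^x - 1))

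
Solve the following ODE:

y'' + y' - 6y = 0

Characteristic equation: r² + r - 6 = 0
Roots: r = 2, -3 (distinct real)
General solution: y = C₁e^(2x) + C₂e^(-3x)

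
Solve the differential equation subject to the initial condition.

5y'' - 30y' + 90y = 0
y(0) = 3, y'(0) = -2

General solution: y = e^(3x)(C₁cos(3x) + C₂sin(3x))
Complex roots r = 3 ± 3i
Applying ICs: C₁ = 3, C₂ = -11/3
Particular solution: y = e^(3x)(3cos(3x) - (11/3)sin(3x))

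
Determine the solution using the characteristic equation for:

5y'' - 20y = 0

Characteristic equation: 5r² - 20 = 0
Divide by 5: r² - 4 = 0
Roots: r = 2, -2 (distinct real)
General solution: y = C₁e^(2x) + C₂e^(-2x)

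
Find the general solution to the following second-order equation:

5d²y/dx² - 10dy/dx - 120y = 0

Characteristic equation: 5r² - 10r - 120 = 0
Divide by 5: r² - 2r - 24 = 0
Roots: r = 6, -4 (distinct real)
General solution: y = C₁e^(6x) + C₂e^(-4x)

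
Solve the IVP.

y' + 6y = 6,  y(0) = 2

General solution: y = 1 + Ce^(-6x)
Applying y(0) = 2: C = 2 - 1 = 1
Particular solution: y = 1 + e^(-6x)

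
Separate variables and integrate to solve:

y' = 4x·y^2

Separating variables and integrating:
-1/y = 2x^2 + C

General solution: y^-1 = -2x^2 + C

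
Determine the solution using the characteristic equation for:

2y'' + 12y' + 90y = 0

Characteristic equation: 2r² + 12r + 90 = 0
Divide by 2: r² + 6r + 45 = 0
Roots: r = -3 ± 6i (complex conjugates)
General solution: y = e^(-3x)(C₁cos(6x) + C₂sin(6x))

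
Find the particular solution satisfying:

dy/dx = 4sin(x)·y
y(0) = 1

General solution: y = Ce^(-4cos(x))
Applying IC y(0) = 1:
Particular solution: y = e^(4(1-cos(x)))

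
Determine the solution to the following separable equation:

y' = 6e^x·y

Separating variables and integrating:
ln|y| = 6e^x + C

General solution: y = Ce^(6e^x)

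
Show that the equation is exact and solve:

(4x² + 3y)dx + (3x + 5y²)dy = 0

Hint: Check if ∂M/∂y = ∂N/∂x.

Verify exactness: ∂M/∂y = ∂N/∂x ✓
Find F(x,y) such that ∂F/∂x = M, ∂F/∂y = N
Solution: 4x³/3 + 3xy + 5y³/3 = C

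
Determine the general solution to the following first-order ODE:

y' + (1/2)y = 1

Using integrating factor method:

General solution: y = 2 + Ce^(-x/2)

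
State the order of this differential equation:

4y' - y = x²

The order is 1 (highest derivative is of order 1).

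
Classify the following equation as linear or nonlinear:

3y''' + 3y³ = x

Nonlinear (y³ term)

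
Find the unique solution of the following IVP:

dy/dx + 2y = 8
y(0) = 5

General solution: y = 4 + Ce^(-2x)
Applying y(0) = 5: C = 5 - 4 = 1
Particular solution: y = 4 + e^(-2x)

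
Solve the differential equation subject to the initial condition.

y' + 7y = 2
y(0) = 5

General solution: y = 2/7 + Ce^(-7x)
Applying y(0) = 5: C = 5 - 2/7 = 33/7
Particular solution: y = 2/7 + (33/7)e^(-7x)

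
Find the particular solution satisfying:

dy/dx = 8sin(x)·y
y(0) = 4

General solution: y = Ce^(-8cos(x))
Applying IC y(0) = 4:
Particular solution: y = 4e^(8(1-cos(x)))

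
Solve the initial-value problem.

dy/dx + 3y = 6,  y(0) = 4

General solution: y = 2 + Ce^(-3x)
Applying y(0) = 4: C = 4 - 2 = 2
Particular solution: y = 2 + 2e^(-3x)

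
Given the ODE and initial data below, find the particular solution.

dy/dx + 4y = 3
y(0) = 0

General solution: y = 3/4 + Ce^(-4x)
Applying y(0) = 0: C = 0 - 3/4 = -3/4
Particular solution: y = 3/4 - (3/4)e^(-4x)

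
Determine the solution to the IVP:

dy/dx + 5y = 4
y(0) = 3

General solution: y = 4/5 + Ce^(-5x)
Applying y(0) = 3: C = 3 - 4/5 = 11/5
Particular solution: y = 4/5 + (11/5)e^(-5x)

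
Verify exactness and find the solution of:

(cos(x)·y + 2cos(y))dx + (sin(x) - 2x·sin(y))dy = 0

Verify exactness: ∂M/∂y = ∂N/∂x ✓
Find F(x,y) such that ∂F/∂x = M, ∂F/∂y = N
Solution: sin(x)·y + 2x·cos(y) = C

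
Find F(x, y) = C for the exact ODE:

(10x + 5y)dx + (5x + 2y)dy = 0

Verify exactness: ∂M/∂y = ∂N/∂x ✓
Find F(x,y) such that ∂F/∂x = M, ∂F/∂y = N
Solution: 5x² + 5xy + y² = C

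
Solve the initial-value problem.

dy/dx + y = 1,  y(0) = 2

General solution: y = 1 + Ce^(-x)
Applying y(0) = 2: C = 2 - 1 = 1
Particular solution: y = 1 + e^(-x)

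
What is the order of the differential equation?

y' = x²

The order is 1 (highest derivative is of order 1).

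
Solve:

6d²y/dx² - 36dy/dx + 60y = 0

Characteristic equation: 6r² - 36r + 60 = 0
Divide by 6: r² - 6r + 10 = 0
Roots: r = 3 ± i (complex conjugates)
General solution: y = e^(3x)(C₁cos(x) + C₂sin(x))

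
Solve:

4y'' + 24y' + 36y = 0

Characteristic equation: 4r² + 24r + 36 = 0
Divide by 4: r² + 6r + 9 = 0
Factored: (r + 3)² = 0
Repeated root: r = -3
General solution: y = (C₁ + C₂x)e^(-3x)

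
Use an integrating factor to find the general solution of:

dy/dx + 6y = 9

Using integrating factor method:

General solution: y = 3/2 + Ce^(-6x)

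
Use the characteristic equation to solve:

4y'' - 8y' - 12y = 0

Characteristic equation: 4r² - 8r - 12 = 0
Divide by 4: r² - 2r - 3 = 0
Roots: r = 3, -1 (distinct real)
General solution: y = C₁e^(3x) + C₂e^(-x)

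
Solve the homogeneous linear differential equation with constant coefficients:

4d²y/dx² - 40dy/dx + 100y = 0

Characteristic equation: 4r² - 40r + 100 = 0
Divide by 4: r² - 10r + 25 = 0
Factored: (r - 5)² = 0
Repeated root: r = 5
General solution: y = (C₁ + C₂x)e^(5x)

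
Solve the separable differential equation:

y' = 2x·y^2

Separating variables and integrating:
-1/y = x^2 + C

General solution: y^-1 = -x^2 + C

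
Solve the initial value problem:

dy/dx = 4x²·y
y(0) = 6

General solution: y = Ce^(4x³/3)
Applying IC y(0) = 6:
Particular solution: y = 6e^(4x³/3)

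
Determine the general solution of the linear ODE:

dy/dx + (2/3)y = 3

Using integrating factor method:

General solution: y = 9/2 + Ce^(-2x/3)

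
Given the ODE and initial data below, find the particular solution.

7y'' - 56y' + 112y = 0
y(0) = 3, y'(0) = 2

General solution: y = (C₁ + C₂x)e^(4x)
Repeated root r = 4
Applying ICs: C₁ = 3, C₂ = -10
Particular solution: y = (3 - 10x)e^(4x)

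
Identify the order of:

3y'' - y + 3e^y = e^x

The order is 2 (highest derivative is of order 2).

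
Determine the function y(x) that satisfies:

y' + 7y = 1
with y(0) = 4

General solution: y = 1/7 + Ce^(-7x)
Applying y(0) = 4: C = 4 - 1/7 = 27/7
Particular solution: y = 1/7 + (27/7)e^(-7x)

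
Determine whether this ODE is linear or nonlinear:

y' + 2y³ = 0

Nonlinear (y³ term)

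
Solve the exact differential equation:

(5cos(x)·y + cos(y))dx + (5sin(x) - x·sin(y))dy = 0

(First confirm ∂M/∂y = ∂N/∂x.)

Verify exactness: ∂M/∂y = ∂N/∂x ✓
Find F(x,y) such that ∂F/∂x = M, ∂F/∂y = N
Solution: 5sin(x)·y + x·cos(y) = C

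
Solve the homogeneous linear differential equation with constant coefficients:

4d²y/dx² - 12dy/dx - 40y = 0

Characteristic equation: 4r² - 12r - 40 = 0
Divide by 4: r² - 3r - 10 = 0
Roots: r = 5, -2 (distinct real)
General solution: y = C₁e^(5x) + C₂e^(-2x)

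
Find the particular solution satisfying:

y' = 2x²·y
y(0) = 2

General solution: y = Ce^(2x³/3)
Applying IC y(0) = 2:
Particular solution: y = 2e^(2x³/3)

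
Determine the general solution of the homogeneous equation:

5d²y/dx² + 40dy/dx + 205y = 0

Characteristic equation: 5r² + 40r + 205 = 0
Divide by 5: r² + 8r + 41 = 0
Roots: r = -4 ± 5i (complex conjugates)
General solution: y = e^(-4x)(C₁cos(5x) + C₂sin(5x))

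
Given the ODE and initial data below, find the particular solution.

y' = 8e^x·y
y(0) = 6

General solution: y = Ce^(8e^x)
Applying IC y(0) = 6:
Particular solution: y = 6e^(8(e^x - 1))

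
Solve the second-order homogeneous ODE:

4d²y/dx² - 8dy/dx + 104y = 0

Characteristic equation: 4r² - 8r + 104 = 0
Divide by 4: r² - 2r + 26 = 0
Roots: r = 1 ± 5i (complex conjugates)
General solution: y = e^x(C₁cos(5x) + C₂sin(5x))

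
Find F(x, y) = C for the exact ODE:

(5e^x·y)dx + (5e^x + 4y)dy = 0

Verify exactness: ∂M/∂y = ∂N/∂x ✓
Find F(x,y) such that ∂F/∂x = M, ∂F/∂y = N
Solution: 5e^x·y + 2y² = C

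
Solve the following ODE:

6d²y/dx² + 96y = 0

Characteristic equation: 6r² + 96 = 0
Divide by 6: r² + 16 = 0
Roots: r = ±4i (complex conjugates)
General solution: y = C₁cos(4x) + C₂sin(4x)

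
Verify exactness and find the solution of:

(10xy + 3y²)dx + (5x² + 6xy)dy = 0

Verify exactness: ∂M/∂y = ∂N/∂x ✓
Find F(x,y) such that ∂F/∂x = M, ∂F/∂y = N
Solution: 5x²y + 3xy² = C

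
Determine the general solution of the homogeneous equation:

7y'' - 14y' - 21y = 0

Characteristic equation: 7r² - 14r - 21 = 0
Divide by 7: r² - 2r - 3 = 0
Roots: r = 3, -1 (distinct real)
General solution: y = C₁e^(3x) + C₂e^(-x)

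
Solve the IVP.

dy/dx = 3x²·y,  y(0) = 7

General solution: y = Ce^(x³)
Applying IC y(0) = 7:
Particular solution: y = 7e^(x³)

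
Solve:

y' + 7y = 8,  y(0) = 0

General solution: y = 8/7 + Ce^(-7x)
Applying y(0) = 0: C = 0 - 8/7 = -8/7
Particular solution: y = 8/7 - (8/7)e^(-7x)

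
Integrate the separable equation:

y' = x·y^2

Separating variables and integrating:
-1/y = x^2/2 + C

General solution: y^-1 = (-1/2)x^2 + C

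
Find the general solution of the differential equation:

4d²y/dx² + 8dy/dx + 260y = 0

Characteristic equation: 4r² + 8r + 260 = 0
Divide by 4: r² + 2r + 65 = 0
Roots: r = -1 ± 8i (complex conjugates)
General solution: y = e^(-x)(C₁cos(8x) + C₂sin(8x))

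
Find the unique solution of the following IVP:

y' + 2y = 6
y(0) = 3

General solution: y = 3 + Ce^(-2x)
Applying y(0) = 3: C = 3 - 3 = 0
Particular solution: y = 3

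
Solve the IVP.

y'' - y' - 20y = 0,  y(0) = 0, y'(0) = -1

General solution: y = C₁e^(5x) + C₂e^(-4x)
Applying ICs: C₁ = -1/9, C₂ = 1/9
Particular solution: y = -(1/9)e^(5x) + (1/9)e^(-4x)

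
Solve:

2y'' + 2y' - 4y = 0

Characteristic equation: 2r² + 2r - 4 = 0
Divide by 2: r² + r - 2 = 0
Roots: r = 1, -2 (distinct real)
General solution: y = C₁e^x + C₂e^(-2x)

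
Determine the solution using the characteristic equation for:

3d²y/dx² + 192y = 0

Characteristic equation: 3r² + 192 = 0
Divide by 3: r² + 64 = 0
Roots: r = ±8i (complex conjugates)
General solution: y = C₁cos(8x) + C₂sin(8x)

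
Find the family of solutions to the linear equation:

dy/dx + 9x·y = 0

Using integrating factor method:

General solution: y = Ce^(-9x^2/2)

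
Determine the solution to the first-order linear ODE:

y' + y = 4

Using integrating factor method:

General solution: y = 4 + Ce^(-x)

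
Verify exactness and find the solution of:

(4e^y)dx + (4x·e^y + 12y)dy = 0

Verify exactness: ∂M/∂y = ∂N/∂x ✓
Find F(x,y) such that ∂F/∂x = M, ∂F/∂y = N
Solution: 4x·e^y + 6y² = C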